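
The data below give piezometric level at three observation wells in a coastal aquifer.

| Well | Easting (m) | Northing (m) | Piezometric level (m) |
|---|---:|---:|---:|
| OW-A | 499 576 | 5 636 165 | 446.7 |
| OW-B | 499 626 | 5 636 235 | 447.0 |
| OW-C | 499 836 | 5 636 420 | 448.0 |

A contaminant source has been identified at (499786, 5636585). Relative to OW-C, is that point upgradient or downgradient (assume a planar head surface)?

Taking OW-A as reference: OW-B−OW-A = (50, 70, +0.3); OW-C−OW-A = (260, 255, +1.3).
Solve a·Δx + b·Δy = Δh: det = 50·255 − 260·70 = -5450.
∂h/∂x = [(+0.3)·255 − (+1.3)·70] / -5450 = +0.002661
∂h/∂y = [50·(+1.3) − 260·(+0.3)] / -5450 = +0.002385
Head at (499786, 5636585) = 446.7 + (+0.002661)·(210) + (+0.002385)·(420) = 448.26 m.
That is higher than the 448.0 m at OW-C, so the point is upgradient.

upgradient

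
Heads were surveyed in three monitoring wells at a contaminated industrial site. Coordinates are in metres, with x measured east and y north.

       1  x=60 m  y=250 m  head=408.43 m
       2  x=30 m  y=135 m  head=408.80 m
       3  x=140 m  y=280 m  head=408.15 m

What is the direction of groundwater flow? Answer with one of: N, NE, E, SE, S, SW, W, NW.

Taking 1 as reference: 2−1 = (-30, -115, +0.37); 3−1 = (80, 30, -0.28).
Determinant of the coordinate differences = (-30)·30 − 80·(-115) = 8300.
∂h/∂x = [(+0.37)·30 − (-0.28)·(-115)] / 8300 = -0.002542
∂h/∂y = [(-30)·(-0.28) − 80·(+0.37)] / 8300 = -0.002554
Flow = −∇h = (+0.002542 east, +0.002554 north), which points northeast.

NE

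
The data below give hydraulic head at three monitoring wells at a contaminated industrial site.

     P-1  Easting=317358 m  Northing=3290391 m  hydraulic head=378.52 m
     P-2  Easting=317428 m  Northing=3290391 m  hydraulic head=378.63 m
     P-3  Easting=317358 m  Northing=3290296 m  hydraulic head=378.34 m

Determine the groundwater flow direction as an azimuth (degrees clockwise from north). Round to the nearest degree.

220°

∂h/∂x = (378.63 − 378.52) / (317428 − 317358) = +0.001571
∂h/∂y = (378.34 − 378.52) / (3290296 − 3290391) = +0.001895
Flow direction (−∇h) has components (-0.001571 E, -0.001895 N).
Azimuth = atan2(E, N) = atan2(-0.001571, -0.001895) = 219.7° ≈ 220°.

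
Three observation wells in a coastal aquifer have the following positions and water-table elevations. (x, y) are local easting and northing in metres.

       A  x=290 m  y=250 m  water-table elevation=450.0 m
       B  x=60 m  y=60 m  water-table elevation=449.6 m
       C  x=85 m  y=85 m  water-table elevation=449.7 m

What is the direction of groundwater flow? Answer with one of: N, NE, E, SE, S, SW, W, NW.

SE

With h = a·x + b·y + c and A as origin, the differences give:
  (-230)·a + (-190)·b = -0.4
  (-205)·a + (-165)·b = -0.3
Eliminate b (×(-165) and ×(-190), subtract): -1000·a = 9.00 → a = ∂h/∂x = -0.009000
Back-substitute: b = ∂h/∂y = +0.01300.
Flow = −∇h = (+0.009000 east, -0.01300 north), which points southeast.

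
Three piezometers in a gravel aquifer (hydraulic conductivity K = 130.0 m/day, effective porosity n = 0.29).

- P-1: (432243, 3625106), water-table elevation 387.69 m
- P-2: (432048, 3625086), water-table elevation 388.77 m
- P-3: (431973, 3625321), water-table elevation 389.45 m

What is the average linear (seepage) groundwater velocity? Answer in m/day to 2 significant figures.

2.6 m/day

Differences from P-1: to P-2 (Δx, Δy, Δh) = (-195, -20, +1.08); to P-3 = (-270, 215, +1.76).
Solve a·Δx + b·Δy = Δh: det = (-195)·215 − (-270)·(-20) = -47325.
∂h/∂x = [(+1.08)·215 − (+1.76)·(-20)] / -47325 = -0.005650
∂h/∂y = [(-195)·(+1.76) − (-270)·(+1.08)] / -47325 = +0.001090
|∇h| = √(-0.005650² + 0.001090²) = 0.005754
Seepage velocity v = K·i/n = 130.0 × 0.005754 / 0.29 = 2.579 m/day.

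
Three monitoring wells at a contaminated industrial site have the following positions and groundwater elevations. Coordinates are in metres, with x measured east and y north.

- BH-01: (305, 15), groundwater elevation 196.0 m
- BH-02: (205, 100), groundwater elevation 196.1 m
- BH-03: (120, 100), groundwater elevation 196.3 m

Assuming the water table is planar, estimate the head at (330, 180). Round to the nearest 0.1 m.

195.7 m

With h = a·x + b·y + c and BH-01 as origin, the differences give:
  (-100)·a + 85·b = +0.1
  (-185)·a + 85·b = +0.3
Eliminate b (×85 and ×85, subtract): 7225·a = -17.00 → a = ∂h/∂x = -0.002353
Back-substitute: b = ∂h/∂y = -0.001592.
h(330, 180) = 196.0 + (-0.002353)·(25) + (-0.001592)·(165) = 196.0 -0.059 -0.263 = 195.679 m.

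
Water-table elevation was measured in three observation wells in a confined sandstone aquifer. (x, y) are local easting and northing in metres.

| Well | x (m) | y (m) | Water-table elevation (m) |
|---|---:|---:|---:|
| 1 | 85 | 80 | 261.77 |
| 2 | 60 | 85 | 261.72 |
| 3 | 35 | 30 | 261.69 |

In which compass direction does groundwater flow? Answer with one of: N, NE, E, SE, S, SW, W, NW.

W

Taking 1 as reference: 2−1 = (-25, 5, -0.05); 3−1 = (-50, -50, -0.08).
Determinant of the coordinate differences = (-25)·(-50) − (-50)·5 = 1500.
∂h/∂x = [(-0.05)·(-50) − (-0.08)·5] / 1500 = +0.001933
∂h/∂y = [(-25)·(-0.08) − (-50)·(-0.05)] / 1500 = -0.0003333
Flow = −∇h = (-0.001933 east, +0.0003333 north), which points west.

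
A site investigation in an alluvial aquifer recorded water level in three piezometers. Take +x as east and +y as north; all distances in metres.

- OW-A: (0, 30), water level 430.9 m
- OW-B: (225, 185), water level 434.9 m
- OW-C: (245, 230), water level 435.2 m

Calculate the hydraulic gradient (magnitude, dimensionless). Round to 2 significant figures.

With h = a·x + b·y + c and OW-A as origin, the differences give:
  225·a + 155·b = +4.0
  245·a + 200·b = +4.3
Eliminate b (×200 and ×155, subtract): 7025·a = 133.50 → a = ∂h/∂x = +0.01900
Back-substitute: b = ∂h/∂y = -0.001779.
|∇h| = √(0.01900² + -0.001779²) = 0.01908

0.019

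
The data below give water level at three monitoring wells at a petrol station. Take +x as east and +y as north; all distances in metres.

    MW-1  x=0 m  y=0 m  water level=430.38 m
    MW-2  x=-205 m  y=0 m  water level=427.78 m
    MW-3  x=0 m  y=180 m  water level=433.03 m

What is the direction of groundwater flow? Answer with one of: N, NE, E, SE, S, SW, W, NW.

∂h/∂x = (427.78 − 430.38) / (-205 − 0) = +0.01268
∂h/∂y = (433.03 − 430.38) / (180 − 0) = +0.01472
Flow = −∇h = (-0.01268 east, -0.01472 north), which points southwest.

SW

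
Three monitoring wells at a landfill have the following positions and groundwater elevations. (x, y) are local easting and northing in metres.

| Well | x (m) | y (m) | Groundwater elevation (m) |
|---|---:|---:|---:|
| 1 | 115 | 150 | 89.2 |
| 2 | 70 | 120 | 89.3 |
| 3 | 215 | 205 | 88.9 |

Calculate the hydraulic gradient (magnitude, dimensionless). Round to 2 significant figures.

With h = a·x + b·y + c and 1 as origin, the differences give:
  (-45)·a + (-30)·b = +0.1
  100·a + 55·b = -0.3
Eliminate b (×55 and ×(-30), subtract): 525·a = -3.50 → a = ∂h/∂x = -0.006667
Back-substitute: b = ∂h/∂y = +0.006667.
|∇h| = √(-0.006667² + 0.006667²) = 0.009429

0.0094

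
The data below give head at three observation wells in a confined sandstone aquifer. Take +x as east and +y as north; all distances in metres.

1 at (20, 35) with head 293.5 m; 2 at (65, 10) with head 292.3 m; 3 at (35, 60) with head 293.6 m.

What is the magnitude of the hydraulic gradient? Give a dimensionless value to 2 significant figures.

0.024

Taking 1 as reference: 2−1 = (45, -25, -1.2); 3−1 = (15, 25, +0.1).
Solve a·Δx + b·Δy = Δh: det = 45·25 − 15·(-25) = 1500.
∂h/∂x = [(-1.2)·25 − (+0.1)·(-25)] / 1500 = -0.01833
∂h/∂y = [45·(+0.1) − 15·(-1.2)] / 1500 = +0.01500
|∇h| = √(-0.01833² + 0.01500²) = 0.02369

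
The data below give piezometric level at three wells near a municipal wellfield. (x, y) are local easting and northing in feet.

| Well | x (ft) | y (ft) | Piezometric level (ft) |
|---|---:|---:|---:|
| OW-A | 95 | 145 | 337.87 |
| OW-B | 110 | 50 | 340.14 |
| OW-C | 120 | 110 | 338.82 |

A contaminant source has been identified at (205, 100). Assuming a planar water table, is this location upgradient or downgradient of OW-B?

Differences from OW-A: to OW-B (Δx, Δy, Δh) = (15, -95, +2.27); to OW-C = (25, -35, +0.95).
Determinant of the coordinate differences = 15·(-35) − 25·(-95) = 1850.
∂h/∂x = [(+2.27)·(-35) − (+0.95)·(-95)] / 1850 = +0.005838
∂h/∂y = [15·(+0.95) − 25·(+2.27)] / 1850 = -0.02297
Head at (205, 100) = 337.87 + (+0.005838)·(110) + (-0.02297)·(-45) = 339.55 ft.
That is lower than the 340.14 ft at OW-B, so the point is downgradient.

downgradient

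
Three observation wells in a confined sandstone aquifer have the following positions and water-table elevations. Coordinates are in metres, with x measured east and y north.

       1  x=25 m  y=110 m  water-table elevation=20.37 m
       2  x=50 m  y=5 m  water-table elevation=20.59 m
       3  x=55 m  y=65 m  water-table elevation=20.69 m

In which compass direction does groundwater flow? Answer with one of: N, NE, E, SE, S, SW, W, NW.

Taking 1 as reference: 2−1 = (25, -105, +0.22); 3−1 = (30, -45, +0.32).
Determinant of the coordinate differences = 25·(-45) − 30·(-105) = 2025.
∂h/∂x = [(+0.22)·(-45) − (+0.32)·(-105)] / 2025 = +0.01170
∂h/∂y = [25·(+0.32) − 30·(+0.22)] / 2025 = +0.0006914
Flow = −∇h = (-0.01170 east, -0.0006914 north), which points west.

W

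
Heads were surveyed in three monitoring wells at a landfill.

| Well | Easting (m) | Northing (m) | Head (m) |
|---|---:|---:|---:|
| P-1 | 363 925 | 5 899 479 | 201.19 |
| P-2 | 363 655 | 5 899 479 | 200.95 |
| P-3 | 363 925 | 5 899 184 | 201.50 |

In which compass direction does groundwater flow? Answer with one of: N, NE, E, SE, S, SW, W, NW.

∂h/∂x = (200.95 − 201.19) / (363655 − 363925) = +0.0008889
∂h/∂y = (201.50 − 201.19) / (5899184 − 5899479) = -0.001051
Flow = −∇h = (-0.0008889 east, +0.001051 north), which points northwest.

NW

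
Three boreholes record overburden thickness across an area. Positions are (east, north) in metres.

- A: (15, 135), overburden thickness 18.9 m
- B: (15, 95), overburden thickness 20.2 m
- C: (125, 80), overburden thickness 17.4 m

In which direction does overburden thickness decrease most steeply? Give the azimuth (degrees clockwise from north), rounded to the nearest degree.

Differences from A: to B (Δx, Δy, Δh) = (0, -40, +1.3); to C = (110, -55, -1.5).
Solve a·Δx + b·Δy = Δd: det = 0·(-55) − 110·(-40) = 4400.
∂d/∂x = [(+1.3)·(-55) − (-1.5)·(-40)] / 4400 = -0.02989
∂d/∂y = [0·(-1.5) − 110·(+1.3)] / 4400 = -0.03250
Steepest decrease is along −∇f: components (+0.02989 E, +0.03250 N).
Azimuth = atan2(+0.02989, +0.03250) = 42.6° ≈ 043°.

043°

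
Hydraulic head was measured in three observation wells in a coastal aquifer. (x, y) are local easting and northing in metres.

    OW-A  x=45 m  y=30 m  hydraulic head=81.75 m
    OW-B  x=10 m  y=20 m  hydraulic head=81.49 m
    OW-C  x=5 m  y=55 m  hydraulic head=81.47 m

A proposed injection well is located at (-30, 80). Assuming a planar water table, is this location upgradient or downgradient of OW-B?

downgradient

With h = a·x + b·y + c and OW-A as origin, the differences give:
  (-35)·a + (-10)·b = -0.26
  (-40)·a + 25·b = -0.28
Eliminate b (×25 and ×(-10), subtract): -1275·a = -9.300 → a = ∂h/∂x = +0.007294
Back-substitute: b = ∂h/∂y = +0.0004706.
Head at (-30, 80) = 81.75 + (+0.007294)·(-75) + (+0.0004706)·(50) = 81.23 m.
That is lower than the 81.49 m at OW-B, so the point is downgradient.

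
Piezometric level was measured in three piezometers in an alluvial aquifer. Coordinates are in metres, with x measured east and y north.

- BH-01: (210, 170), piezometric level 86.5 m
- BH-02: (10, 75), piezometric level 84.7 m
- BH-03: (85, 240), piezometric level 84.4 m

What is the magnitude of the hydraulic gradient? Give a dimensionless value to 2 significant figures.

Three-point gradient (reference BH-01): Δ to BH-02 = (-200, -95, -1.8), Δ to BH-03 = (-125, 70, -2.1).
∂h/∂x = +0.01258, ∂h/∂y = -0.007536 (det = -25875).
|∇h| = √(0.01258² + -0.007536²) = 0.01466

0.015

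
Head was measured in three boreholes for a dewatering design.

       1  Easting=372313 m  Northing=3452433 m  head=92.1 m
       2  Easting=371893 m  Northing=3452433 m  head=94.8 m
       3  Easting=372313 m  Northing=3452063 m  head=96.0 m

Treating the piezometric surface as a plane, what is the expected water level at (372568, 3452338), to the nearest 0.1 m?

∂h/∂x = (94.8 − 92.1) / (371893 − 372313) = -0.006429
∂h/∂y = (96.0 − 92.1) / (3452063 − 3452433) = -0.01054
h(372568, 3452338) = 92.1 + (-0.006429)·(255) + (-0.01054)·(-95) = 92.1 -1.639 +1.001 = 91.462 m.

91.5 m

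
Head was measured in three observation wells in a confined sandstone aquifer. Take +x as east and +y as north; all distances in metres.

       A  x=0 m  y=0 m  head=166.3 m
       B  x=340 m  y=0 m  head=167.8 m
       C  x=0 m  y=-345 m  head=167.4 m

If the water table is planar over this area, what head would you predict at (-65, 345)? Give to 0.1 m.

164.9 m

∂h/∂x = (167.8 − 166.3) / (340 − 0) = +0.004412
∂h/∂y = (167.4 − 166.3) / (-345 − 0) = -0.003188
h(-65, 345) = 166.3 + (+0.004412)·(-65) + (-0.003188)·(345) = 166.3 -0.287 -1.100 = 164.913 m.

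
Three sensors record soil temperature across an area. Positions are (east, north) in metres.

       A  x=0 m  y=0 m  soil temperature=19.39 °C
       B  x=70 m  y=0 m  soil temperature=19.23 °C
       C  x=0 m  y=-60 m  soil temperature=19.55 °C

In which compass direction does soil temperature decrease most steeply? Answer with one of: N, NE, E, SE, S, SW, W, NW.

∂T/∂x = (19.23 − 19.39) / (70 − 0) = -0.002286
∂T/∂y = (19.55 − 19.39) / (-60 − 0) = -0.002667
Steepest decrease is along −∇f = (+0.002286 E, +0.002667 N) → northeast.

NE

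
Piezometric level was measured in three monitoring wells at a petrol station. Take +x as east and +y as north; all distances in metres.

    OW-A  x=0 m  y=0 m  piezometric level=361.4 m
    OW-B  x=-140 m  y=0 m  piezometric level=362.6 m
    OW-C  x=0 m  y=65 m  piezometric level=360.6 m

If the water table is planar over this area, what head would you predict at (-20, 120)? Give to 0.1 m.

∂h/∂x = (362.6 − 361.4) / (-140 − 0) = -0.008571
∂h/∂y = (360.6 − 361.4) / (65 − 0) = -0.01231
h(-20, 120) = 361.4 + (-0.008571)·(-20) + (-0.01231)·(120) = 361.4 +0.171 -1.477 = 360.095 m.

360.1 m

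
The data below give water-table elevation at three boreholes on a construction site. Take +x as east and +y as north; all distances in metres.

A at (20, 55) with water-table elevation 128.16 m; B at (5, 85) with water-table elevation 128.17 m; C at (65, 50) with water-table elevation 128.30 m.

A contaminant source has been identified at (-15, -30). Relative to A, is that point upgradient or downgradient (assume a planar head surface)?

downgradient

Differences from A: to B (Δx, Δy, Δh) = (-15, 30, +0.01); to C = (45, -5, +0.14).
Determinant of the coordinate differences = (-15)·(-5) − 45·30 = -1275.
∂h/∂x = [(+0.01)·(-5) − (+0.14)·30] / -1275 = +0.003333
∂h/∂y = [(-15)·(+0.14) − 45·(+0.01)] / -1275 = +0.002000
Head at (-15, -30) = 128.16 + (+0.003333)·(-35) + (+0.002000)·(-85) = 127.87 m.
That is lower than the 128.16 m at A, so the point is downgradient.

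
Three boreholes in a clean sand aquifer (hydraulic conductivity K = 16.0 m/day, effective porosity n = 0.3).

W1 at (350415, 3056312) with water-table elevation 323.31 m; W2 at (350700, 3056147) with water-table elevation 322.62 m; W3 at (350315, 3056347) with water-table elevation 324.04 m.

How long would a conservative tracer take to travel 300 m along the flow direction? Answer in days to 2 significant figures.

220 days

Differences from W1: to W2 (Δx, Δy, Δh) = (285, -165, -0.69); to W3 = (-100, 35, +0.73).
Solve a·Δx + b·Δy = Δh: det = 285·35 − (-100)·(-165) = -6525.
∂h/∂x = [(-0.69)·35 − (+0.73)·(-165)] / -6525 = -0.01476
∂h/∂y = [285·(+0.73) − (-100)·(-0.69)] / -6525 = -0.02131
|∇h| = √(-0.01476² + -0.02131²) = 0.02592
Seepage velocity v = K·i/n = 16.0 × 0.02592 / 0.3 = 1.382 m/day.
t = 300 / 1.382 = 217.1 days.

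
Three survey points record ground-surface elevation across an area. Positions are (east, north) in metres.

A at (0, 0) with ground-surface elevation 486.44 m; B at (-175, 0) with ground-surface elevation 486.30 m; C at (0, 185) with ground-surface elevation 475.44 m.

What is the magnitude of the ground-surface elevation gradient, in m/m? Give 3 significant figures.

∂z/∂x = (486.30 − 486.44) / (-175 − 0) = +0.0008000
∂z/∂y = (475.44 − 486.44) / (185 − 0) = -0.05946
|∇f| = √(0.0008000² + -0.05946²) = 0.05947 m/m

0.0595 m/m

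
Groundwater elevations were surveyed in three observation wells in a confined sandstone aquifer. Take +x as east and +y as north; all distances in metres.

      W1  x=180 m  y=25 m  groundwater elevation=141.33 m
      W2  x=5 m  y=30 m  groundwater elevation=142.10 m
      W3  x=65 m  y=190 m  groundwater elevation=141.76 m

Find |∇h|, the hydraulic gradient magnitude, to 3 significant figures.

0.00444

With h = a·x + b·y + c and W1 as origin, the differences give:
  (-175)·a + 5·b = +0.77
  (-115)·a + 165·b = +0.43
Eliminate b (×165 and ×5, subtract): -28300·a = 124.900 → a = ∂h/∂x = -0.004413
Back-substitute: b = ∂h/∂y = -0.0004700.
|∇h| = √(-0.004413² + -0.0004700²) = 0.004438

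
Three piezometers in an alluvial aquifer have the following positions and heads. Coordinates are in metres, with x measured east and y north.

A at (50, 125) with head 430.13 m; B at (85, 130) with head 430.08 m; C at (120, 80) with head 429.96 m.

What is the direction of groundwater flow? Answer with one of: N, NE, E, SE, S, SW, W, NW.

With h = a·x + b·y + c and A as origin, the differences give:
  35·a + 5·b = -0.05
  70·a + (-45)·b = -0.17
Eliminate b (×(-45) and ×5, subtract): -1925·a = 3.100 → a = ∂h/∂x = -0.001610
Back-substitute: b = ∂h/∂y = +0.001273.
Flow = −∇h = (+0.001610 east, -0.001273 north), which points southeast.

SE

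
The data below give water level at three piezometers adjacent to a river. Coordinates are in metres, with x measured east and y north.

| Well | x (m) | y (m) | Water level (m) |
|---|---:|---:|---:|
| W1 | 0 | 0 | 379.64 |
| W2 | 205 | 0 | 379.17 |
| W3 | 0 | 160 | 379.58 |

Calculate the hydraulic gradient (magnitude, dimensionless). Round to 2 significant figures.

∂h/∂x = (379.17 − 379.64) / (205 − 0) = -0.002293
∂h/∂y = (379.58 − 379.64) / (160 − 0) = -0.0003750
|∇h| = √(-0.002293² + -0.0003750²) = 0.002323

0.0023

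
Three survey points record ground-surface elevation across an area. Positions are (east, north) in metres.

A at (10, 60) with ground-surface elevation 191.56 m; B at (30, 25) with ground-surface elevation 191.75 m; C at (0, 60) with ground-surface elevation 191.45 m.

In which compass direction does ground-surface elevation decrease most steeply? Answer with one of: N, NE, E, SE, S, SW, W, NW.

Taking A as reference: B−A = (20, -35, +0.19); C−A = (-10, 0, -0.11).
Solve a·Δx + b·Δy = Δz: det = 20·0 − (-10)·(-35) = -350.
∂z/∂x = [(+0.19)·0 − (-0.11)·(-35)] / -350 = +0.01100
∂z/∂y = [20·(-0.11) − (-10)·(+0.19)] / -350 = +0.0008571
Steepest decrease is along −∇f = (-0.01100 E, -0.0008571 N) → west.

W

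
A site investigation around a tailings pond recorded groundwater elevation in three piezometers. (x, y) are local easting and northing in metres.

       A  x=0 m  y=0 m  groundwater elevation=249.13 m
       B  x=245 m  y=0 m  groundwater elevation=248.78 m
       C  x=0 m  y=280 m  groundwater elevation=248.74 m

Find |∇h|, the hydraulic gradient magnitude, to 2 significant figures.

0.0020

∂h/∂x = (248.78 − 249.13) / (245 − 0) = -0.001429
∂h/∂y = (248.74 − 249.13) / (280 − 0) = -0.001393
|∇h| = √(-0.001429² + -0.001393²) = 0.001996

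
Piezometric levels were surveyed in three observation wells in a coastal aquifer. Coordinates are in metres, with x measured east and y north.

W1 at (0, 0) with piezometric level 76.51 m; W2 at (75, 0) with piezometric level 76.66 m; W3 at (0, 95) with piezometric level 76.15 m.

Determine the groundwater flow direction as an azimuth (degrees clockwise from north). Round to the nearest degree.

∂h/∂x = (76.66 − 76.51) / (75 − 0) = +0.002000
∂h/∂y = (76.15 − 76.51) / (95 − 0) = -0.003789
Flow direction (−∇h) has components (-0.002000 E, +0.003789 N).
Azimuth = atan2(E, N) = atan2(-0.002000, +0.003789) = 332.2° ≈ 332°.

332°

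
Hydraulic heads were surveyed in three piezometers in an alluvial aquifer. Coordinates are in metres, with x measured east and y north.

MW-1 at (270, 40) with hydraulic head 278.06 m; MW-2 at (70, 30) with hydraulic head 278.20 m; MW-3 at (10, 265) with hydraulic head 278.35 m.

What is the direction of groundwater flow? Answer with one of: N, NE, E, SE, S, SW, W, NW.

Differences from MW-1: to MW-2 (Δx, Δy, Δh) = (-200, -10, +0.14); to MW-3 = (-260, 225, +0.29).
Solve a·Δx + b·Δy = Δh: det = (-200)·225 − (-260)·(-10) = -47600.
∂h/∂x = [(+0.14)·225 − (+0.29)·(-10)] / -47600 = -0.0007227
∂h/∂y = [(-200)·(+0.29) − (-260)·(+0.14)] / -47600 = +0.0004538
Flow = −∇h = (+0.0007227 east, -0.0004538 north), which points southeast.

SE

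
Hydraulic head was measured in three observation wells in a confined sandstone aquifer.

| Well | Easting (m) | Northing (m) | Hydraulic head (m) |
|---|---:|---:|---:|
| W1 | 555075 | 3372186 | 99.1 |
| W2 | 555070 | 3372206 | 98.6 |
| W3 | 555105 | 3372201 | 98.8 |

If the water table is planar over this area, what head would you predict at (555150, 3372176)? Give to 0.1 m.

99.5 m

Three-point gradient (reference W1): Δ to W2 = (-5, 20, -0.5), Δ to W3 = (30, 15, -0.3).
∂h/∂x = +0.002222, ∂h/∂y = -0.02444 (det = -675).
h(555150, 3372176) = 99.1 + (+0.002222)·(75) + (-0.02444)·(-10) = 99.1 +0.167 +0.244 = 99.511 m.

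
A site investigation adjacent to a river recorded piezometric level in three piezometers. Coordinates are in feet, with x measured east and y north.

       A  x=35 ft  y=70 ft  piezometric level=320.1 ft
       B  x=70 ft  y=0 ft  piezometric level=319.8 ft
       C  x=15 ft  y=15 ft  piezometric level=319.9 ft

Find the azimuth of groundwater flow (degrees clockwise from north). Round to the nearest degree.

169°

With h = a·x + b·y + c and A as origin, the differences give:
  35·a + (-70)·b = -0.3
  (-20)·a + (-55)·b = -0.2
Eliminate b (×(-55) and ×(-70), subtract): -3325·a = 2.50 → a = ∂h/∂x = -0.0007519
Back-substitute: b = ∂h/∂y = +0.003910.
Flow direction (−∇h) has components (+0.0007519 E, -0.003910 N).
Azimuth = atan2(E, N) = atan2(+0.0007519, -0.003910) = 169.1° ≈ 169°.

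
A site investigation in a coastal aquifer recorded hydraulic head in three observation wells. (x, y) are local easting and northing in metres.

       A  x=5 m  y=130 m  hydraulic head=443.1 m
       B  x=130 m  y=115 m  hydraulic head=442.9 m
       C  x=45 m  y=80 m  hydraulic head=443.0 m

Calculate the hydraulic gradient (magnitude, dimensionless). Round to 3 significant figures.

0.00170

With h = a·x + b·y + c and A as origin, the differences give:
  125·a + (-15)·b = -0.2
  40·a + (-50)·b = -0.1
Eliminate b (×(-50) and ×(-15), subtract): -5650·a = 8.50 → a = ∂h/∂x = -0.001504
Back-substitute: b = ∂h/∂y = +0.0007965.
|∇h| = √(-0.001504² + 0.0007965²) = 0.001702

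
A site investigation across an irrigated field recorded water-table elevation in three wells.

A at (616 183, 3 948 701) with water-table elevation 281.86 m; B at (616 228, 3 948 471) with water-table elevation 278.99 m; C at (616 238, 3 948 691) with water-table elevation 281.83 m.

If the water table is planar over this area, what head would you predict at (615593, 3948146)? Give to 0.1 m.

273.7 m

With h = a·x + b·y + c and A as origin, the differences give:
  45·a + (-230)·b = -2.87
  55·a + (-10)·b = -0.03
Eliminate b (×(-10) and ×(-230), subtract): 12200·a = 21.800 → a = ∂h/∂x = +0.001787
Back-substitute: b = ∂h/∂y = +0.01283.
h(615593, 3948146) = 281.86 + (+0.001787)·(-590) + (+0.01283)·(-555) = 281.86 -1.054 -7.119 = 273.686 m.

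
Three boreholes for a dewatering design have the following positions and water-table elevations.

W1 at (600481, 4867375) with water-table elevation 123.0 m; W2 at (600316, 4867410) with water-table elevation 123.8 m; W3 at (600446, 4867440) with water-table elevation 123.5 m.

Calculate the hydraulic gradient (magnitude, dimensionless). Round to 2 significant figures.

With h = a·x + b·y + c and W1 as origin, the differences give:
  (-165)·a + 35·b = +0.8
  (-35)·a + 65·b = +0.5
Eliminate b (×65 and ×35, subtract): -9500·a = 34.50 → a = ∂h/∂x = -0.003632
Back-substitute: b = ∂h/∂y = +0.005737.
|∇h| = √(-0.003632² + 0.005737²) = 0.00679

0.0068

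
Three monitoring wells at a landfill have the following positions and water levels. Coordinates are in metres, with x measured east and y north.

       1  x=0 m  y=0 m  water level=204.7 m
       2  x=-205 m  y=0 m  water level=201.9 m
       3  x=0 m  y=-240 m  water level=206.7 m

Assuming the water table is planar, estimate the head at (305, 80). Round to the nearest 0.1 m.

∂h/∂x = (201.9 − 204.7) / (-205 − 0) = +0.01366
∂h/∂y = (206.7 − 204.7) / (-240 − 0) = -0.008333
h(305, 80) = 204.7 + (+0.01366)·(305) + (-0.008333)·(80) = 204.7 +4.166 -0.667 = 208.199 m.

208.2 m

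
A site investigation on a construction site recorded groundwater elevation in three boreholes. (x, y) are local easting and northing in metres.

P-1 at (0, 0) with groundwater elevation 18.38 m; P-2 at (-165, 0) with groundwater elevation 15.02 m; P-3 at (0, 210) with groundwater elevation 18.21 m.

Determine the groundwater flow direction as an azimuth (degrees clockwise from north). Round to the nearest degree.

272°

∂h/∂x = (15.02 − 18.38) / (-165 − 0) = +0.02036
∂h/∂y = (18.21 − 18.38) / (210 − 0) = -0.0008095
Flow direction (−∇h) has components (-0.02036 E, +0.0008095 N).
Azimuth = atan2(E, N) = atan2(-0.02036, +0.0008095) = 272.3° ≈ 272°.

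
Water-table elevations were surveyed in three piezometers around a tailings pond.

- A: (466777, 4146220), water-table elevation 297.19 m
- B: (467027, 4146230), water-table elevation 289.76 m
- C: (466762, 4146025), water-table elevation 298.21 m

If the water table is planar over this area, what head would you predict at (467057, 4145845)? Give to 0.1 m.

Differences from A: to B (Δx, Δy, Δh) = (250, 10, -7.43); to C = (-15, -195, +1.02).
Determinant of the coordinate differences = 250·(-195) − (-15)·10 = -48600.
∂h/∂x = [(-7.43)·(-195) − (+1.02)·10] / -48600 = -0.02960
∂h/∂y = [250·(+1.02) − (-15)·(-7.43)] / -48600 = -0.002954
h(467057, 4145845) = 297.19 + (-0.02960)·(280) + (-0.002954)·(-375) = 297.19 -8.289 +1.108 = 290.009 m.

290.0 m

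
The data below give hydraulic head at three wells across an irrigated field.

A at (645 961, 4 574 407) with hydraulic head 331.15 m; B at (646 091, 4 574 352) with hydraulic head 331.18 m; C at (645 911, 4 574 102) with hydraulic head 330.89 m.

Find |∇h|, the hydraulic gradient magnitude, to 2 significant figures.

0.00094

Differences from A: to B (Δx, Δy, Δh) = (130, -55, +0.03); to C = (-50, -305, -0.26).
Solve a·Δx + b·Δy = Δh: det = 130·(-305) − (-50)·(-55) = -42400.
∂h/∂x = [(+0.03)·(-305) − (-0.26)·(-55)] / -42400 = +0.0005531
∂h/∂y = [130·(-0.26) − (-50)·(+0.03)] / -42400 = +0.0007618
|∇h| = √(0.0005531² + 0.0007618²) = 0.0009414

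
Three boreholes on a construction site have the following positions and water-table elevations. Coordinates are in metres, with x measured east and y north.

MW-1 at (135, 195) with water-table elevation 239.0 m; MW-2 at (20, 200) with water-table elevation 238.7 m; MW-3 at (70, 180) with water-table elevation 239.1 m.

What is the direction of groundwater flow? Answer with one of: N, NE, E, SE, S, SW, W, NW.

With h = a·x + b·y + c and MW-1 as origin, the differences give:
  (-115)·a + 5·b = -0.3
  (-65)·a + (-15)·b = +0.1
Eliminate b (×(-15) and ×5, subtract): 2050·a = 4.00 → a = ∂h/∂x = +0.001951
Back-substitute: b = ∂h/∂y = -0.01512.
Flow = −∇h = (-0.001951 east, +0.01512 north), which points north.

N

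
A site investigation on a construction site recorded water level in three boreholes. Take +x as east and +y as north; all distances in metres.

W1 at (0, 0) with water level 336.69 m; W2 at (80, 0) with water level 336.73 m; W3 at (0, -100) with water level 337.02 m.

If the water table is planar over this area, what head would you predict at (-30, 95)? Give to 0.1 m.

∂h/∂x = (336.73 − 336.69) / (80 − 0) = +0.0005000
∂h/∂y = (337.02 − 336.69) / (-100 − 0) = -0.003300
h(-30, 95) = 336.69 + (+0.0005000)·(-30) + (-0.003300)·(95) = 336.69 -0.015 -0.313 = 336.361 m.

336.4 m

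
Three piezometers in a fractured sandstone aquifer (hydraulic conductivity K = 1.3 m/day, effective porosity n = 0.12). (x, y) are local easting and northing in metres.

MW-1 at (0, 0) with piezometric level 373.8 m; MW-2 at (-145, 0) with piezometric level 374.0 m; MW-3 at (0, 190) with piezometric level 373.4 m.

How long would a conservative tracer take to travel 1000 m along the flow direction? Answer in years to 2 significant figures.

∂h/∂x = (374.0 − 373.8) / (-145 − 0) = -0.001379
∂h/∂y = (373.4 − 373.8) / (190 − 0) = -0.002105
|∇h| = √(-0.001379² + -0.002105²) = 0.002516
Seepage velocity v = K·i/n = 1.3 × 0.002516 / 0.12 = 0.02726 m/day.
t = 1000 / 0.02726 = 3.668e+04 days = 100 years.

100 years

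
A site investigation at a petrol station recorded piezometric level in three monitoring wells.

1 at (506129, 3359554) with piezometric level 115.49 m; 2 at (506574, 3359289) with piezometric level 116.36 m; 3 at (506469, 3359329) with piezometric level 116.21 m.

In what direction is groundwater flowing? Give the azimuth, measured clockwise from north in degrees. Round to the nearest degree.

With h = a·x + b·y + c and 1 as origin, the differences give:
  445·a + (-265)·b = +0.87
  340·a + (-225)·b = +0.72
Eliminate b (×(-225) and ×(-265), subtract): -10025·a = -4.950 → a = ∂h/∂x = +0.0004938
Back-substitute: b = ∂h/∂y = -0.002454.
Flow direction (−∇h) has components (-0.0004938 E, +0.002454 N).
Azimuth = atan2(E, N) = atan2(-0.0004938, +0.002454) = 348.6° ≈ 349°.

349°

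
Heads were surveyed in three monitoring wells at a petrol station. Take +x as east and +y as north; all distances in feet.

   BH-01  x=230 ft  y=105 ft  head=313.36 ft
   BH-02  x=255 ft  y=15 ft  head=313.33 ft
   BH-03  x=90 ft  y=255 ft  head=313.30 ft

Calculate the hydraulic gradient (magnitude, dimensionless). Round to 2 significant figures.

Differences from BH-01: to BH-02 (Δx, Δy, Δh) = (25, -90, -0.03); to BH-03 = (-140, 150, -0.06).
Solve a·Δx + b·Δy = Δh: det = 25·150 − (-140)·(-90) = -8850.
∂h/∂x = [(-0.03)·150 − (-0.06)·(-90)] / -8850 = +0.001119
∂h/∂y = [25·(-0.06) − (-140)·(-0.03)] / -8850 = +0.0006441
|∇h| = √(0.001119² + 0.0006441²) = 0.001291

0.0013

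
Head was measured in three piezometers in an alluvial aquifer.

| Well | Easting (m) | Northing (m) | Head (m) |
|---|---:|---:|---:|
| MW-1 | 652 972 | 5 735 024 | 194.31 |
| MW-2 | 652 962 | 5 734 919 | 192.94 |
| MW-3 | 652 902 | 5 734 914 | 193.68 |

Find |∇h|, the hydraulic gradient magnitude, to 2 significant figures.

0.020

Taking MW-1 as reference: MW-2−MW-1 = (-10, -105, -1.37); MW-3−MW-1 = (-70, -110, -0.63).
Solve a·Δx + b·Δy = Δh: det = (-10)·(-110) − (-70)·(-105) = -6250.
∂h/∂x = [(-1.37)·(-110) − (-0.63)·(-105)] / -6250 = -0.01353
∂h/∂y = [(-10)·(-0.63) − (-70)·(-1.37)] / -6250 = +0.01434
|∇h| = √(-0.01353² + 0.01434²) = 0.01972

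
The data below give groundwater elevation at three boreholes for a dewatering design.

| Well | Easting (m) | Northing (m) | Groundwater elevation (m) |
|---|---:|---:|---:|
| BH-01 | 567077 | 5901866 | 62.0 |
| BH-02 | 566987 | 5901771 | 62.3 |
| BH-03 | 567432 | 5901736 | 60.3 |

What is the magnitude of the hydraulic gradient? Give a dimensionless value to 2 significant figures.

Taking BH-01 as reference: BH-02−BH-01 = (-90, -95, +0.3); BH-03−BH-01 = (355, -130, -1.7).
Determinant of the coordinate differences = (-90)·(-130) − 355·(-95) = 45425.
∂h/∂x = [(+0.3)·(-130) − (-1.7)·(-95)] / 45425 = -0.004414
∂h/∂y = [(-90)·(-1.7) − 355·(+0.3)] / 45425 = +0.001024
|∇h| = √(-0.004414² + 0.001024²) = 0.004531

0.0045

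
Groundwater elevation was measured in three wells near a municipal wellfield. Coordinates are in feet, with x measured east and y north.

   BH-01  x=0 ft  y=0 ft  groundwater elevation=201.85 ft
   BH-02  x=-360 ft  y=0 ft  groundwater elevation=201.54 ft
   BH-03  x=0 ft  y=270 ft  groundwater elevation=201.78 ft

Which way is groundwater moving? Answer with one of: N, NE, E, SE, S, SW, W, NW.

∂h/∂x = (201.54 − 201.85) / (-360 − 0) = +0.0008611
∂h/∂y = (201.78 − 201.85) / (270 − 0) = -0.0002593
Flow = −∇h = (-0.0008611 east, +0.0002593 north), which points west.

W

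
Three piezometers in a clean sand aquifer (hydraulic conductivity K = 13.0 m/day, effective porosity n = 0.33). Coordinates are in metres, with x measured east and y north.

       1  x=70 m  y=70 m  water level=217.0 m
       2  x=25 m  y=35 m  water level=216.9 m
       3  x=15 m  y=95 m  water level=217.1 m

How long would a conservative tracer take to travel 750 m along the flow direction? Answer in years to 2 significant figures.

With h = a·x + b·y + c and 1 as origin, the differences give:
  (-45)·a + (-35)·b = -0.1
  (-55)·a + 25·b = +0.1
Eliminate b (×25 and ×(-35), subtract): -3050·a = 1.00 → a = ∂h/∂x = -0.0003279
Back-substitute: b = ∂h/∂y = +0.003279.
|∇h| = √(-0.0003279² + 0.003279²) = 0.003295
Seepage velocity v = K·i/n = 13.0 × 0.003295 / 0.33 = 0.1298 m/day.
t = 750 / 0.1298 = 5778 days = 15.8 years.

16 years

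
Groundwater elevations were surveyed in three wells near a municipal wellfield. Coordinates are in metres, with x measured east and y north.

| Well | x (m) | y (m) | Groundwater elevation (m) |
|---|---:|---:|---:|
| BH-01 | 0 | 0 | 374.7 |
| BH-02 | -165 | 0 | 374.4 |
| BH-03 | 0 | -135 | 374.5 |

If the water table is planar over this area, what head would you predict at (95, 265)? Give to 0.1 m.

375.3 m

∂h/∂x = (374.4 − 374.7) / (-165 − 0) = +0.001818
∂h/∂y = (374.5 − 374.7) / (-135 − 0) = +0.001481
h(95, 265) = 374.7 + (+0.001818)·(95) + (+0.001481)·(265) = 374.7 +0.173 +0.393 = 375.265 m.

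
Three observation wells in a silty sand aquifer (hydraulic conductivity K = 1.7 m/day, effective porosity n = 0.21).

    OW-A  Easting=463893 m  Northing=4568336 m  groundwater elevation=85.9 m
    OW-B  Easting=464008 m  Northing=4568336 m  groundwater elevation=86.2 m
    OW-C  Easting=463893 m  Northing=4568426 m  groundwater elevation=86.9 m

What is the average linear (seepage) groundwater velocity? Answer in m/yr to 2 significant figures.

∂h/∂x = (86.2 − 85.9) / (464008 − 463893) = +0.002609
∂h/∂y = (86.9 − 85.9) / (4568426 − 4568336) = +0.01111
|∇h| = √(0.002609² + 0.01111²) = 0.01141
Seepage velocity v = K·i/n = 1.7 × 0.01141 / 0.21 = 0.09237 m/day = 33.74 m/yr.

34 m/yr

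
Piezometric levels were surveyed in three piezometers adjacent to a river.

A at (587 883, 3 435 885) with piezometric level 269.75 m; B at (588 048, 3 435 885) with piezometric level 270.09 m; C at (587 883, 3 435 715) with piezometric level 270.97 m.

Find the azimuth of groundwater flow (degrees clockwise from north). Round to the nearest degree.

344°

∂h/∂x = (270.09 − 269.75) / (588048 − 587883) = +0.002061
∂h/∂y = (270.97 − 269.75) / (3435715 − 3435885) = -0.007176
Flow direction (−∇h) has components (-0.002061 E, +0.007176 N).
Azimuth = atan2(E, N) = atan2(-0.002061, +0.007176) = 344.0° ≈ 344°.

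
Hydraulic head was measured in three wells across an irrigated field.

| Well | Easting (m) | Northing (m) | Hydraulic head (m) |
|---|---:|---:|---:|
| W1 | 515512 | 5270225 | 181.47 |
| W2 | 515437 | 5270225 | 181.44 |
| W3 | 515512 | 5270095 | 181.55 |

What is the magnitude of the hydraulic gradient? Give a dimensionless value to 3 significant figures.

∂h/∂x = (181.44 − 181.47) / (515437 − 515512) = +0.0004000
∂h/∂y = (181.55 − 181.47) / (5270095 − 5270225) = -0.0006154
|∇h| = √(0.0004000² + -0.0006154²) = 0.000734

0.000734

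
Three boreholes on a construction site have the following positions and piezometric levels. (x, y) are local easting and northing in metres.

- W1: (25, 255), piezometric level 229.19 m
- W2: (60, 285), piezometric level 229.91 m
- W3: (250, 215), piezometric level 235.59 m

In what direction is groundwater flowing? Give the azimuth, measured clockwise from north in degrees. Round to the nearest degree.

286°

Differences from W1: to W2 (Δx, Δy, Δh) = (35, 30, +0.72); to W3 = (225, -40, +6.40).
Determinant of the coordinate differences = 35·(-40) − 225·30 = -8150.
∂h/∂x = [(+0.72)·(-40) − (+6.40)·30] / -8150 = +0.02709
∂h/∂y = [35·(+6.40) − 225·(+0.72)] / -8150 = -0.007607
Flow direction (−∇h) has components (-0.02709 E, +0.007607 N).
Azimuth = atan2(E, N) = atan2(-0.02709, +0.007607) = 285.7° ≈ 286°.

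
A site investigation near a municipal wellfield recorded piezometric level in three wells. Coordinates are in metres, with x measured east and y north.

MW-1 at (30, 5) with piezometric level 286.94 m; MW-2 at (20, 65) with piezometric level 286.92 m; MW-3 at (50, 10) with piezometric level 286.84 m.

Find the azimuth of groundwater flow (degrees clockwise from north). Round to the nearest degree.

With h = a·x + b·y + c and MW-1 as origin, the differences give:
  (-10)·a + 60·b = -0.02
  20·a + 5·b = -0.10
Eliminate b (×5 and ×60, subtract): -1250·a = 5.900 → a = ∂h/∂x = -0.004720
Back-substitute: b = ∂h/∂y = -0.001120.
Flow direction (−∇h) has components (+0.004720 E, +0.001120 N).
Azimuth = atan2(E, N) = atan2(+0.004720, +0.001120) = 76.7° ≈ 077°.

077°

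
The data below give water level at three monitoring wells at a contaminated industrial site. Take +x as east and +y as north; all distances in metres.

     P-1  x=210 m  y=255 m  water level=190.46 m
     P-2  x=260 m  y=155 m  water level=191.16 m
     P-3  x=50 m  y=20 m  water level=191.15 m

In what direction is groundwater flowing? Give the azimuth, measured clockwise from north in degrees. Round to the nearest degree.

327°

Differences from P-1: to P-2 (Δx, Δy, Δh) = (50, -100, +0.70); to P-3 = (-160, -235, +0.69).
Determinant of the coordinate differences = 50·(-235) − (-160)·(-100) = -27750.
∂h/∂x = [(+0.70)·(-235) − (+0.69)·(-100)] / -27750 = +0.003441
∂h/∂y = [50·(+0.69) − (-160)·(+0.70)] / -27750 = -0.005279
Flow direction (−∇h) has components (-0.003441 E, +0.005279 N).
Azimuth = atan2(E, N) = atan2(-0.003441, +0.005279) = 326.9° ≈ 327°.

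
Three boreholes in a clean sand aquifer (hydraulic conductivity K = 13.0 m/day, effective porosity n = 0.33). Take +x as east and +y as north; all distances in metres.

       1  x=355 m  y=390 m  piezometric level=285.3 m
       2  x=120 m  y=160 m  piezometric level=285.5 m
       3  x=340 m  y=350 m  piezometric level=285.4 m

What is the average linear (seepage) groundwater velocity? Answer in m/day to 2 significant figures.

0.17 m/day

Taking 1 as reference: 2−1 = (-235, -230, +0.2); 3−1 = (-15, -40, +0.1).
Determinant of the coordinate differences = (-235)·(-40) − (-15)·(-230) = 5950.
∂h/∂x = [(+0.2)·(-40) − (+0.1)·(-230)] / 5950 = +0.002521
∂h/∂y = [(-235)·(+0.1) − (-15)·(+0.2)] / 5950 = -0.003445
|∇h| = √(0.002521² + -0.003445²) = 0.004269
Seepage velocity v = K·i/n = 13.0 × 0.004269 / 0.33 = 0.1682 m/day.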